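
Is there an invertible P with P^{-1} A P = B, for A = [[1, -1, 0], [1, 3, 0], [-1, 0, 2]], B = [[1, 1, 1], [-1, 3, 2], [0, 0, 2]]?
Yes.

Two matrices over a field are similar if and only if they have the same invariant factors.

Both A and B have characteristic polynomial (x - 2)^3 and minimal polynomial (x - 2)^3. Computing further, both have invariant factors (x - 2)^3. Hence A and B are similar.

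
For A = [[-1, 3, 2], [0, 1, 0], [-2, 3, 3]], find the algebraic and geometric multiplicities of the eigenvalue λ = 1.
algebraic multiplicity 3, geometric multiplicity 2

The characteristic polynomial is (x - 1)^3, so the factor x - 1 appears with exponent 3: the algebraic multiplicity is 3.

rank(A - I) = 1, so the eigenspace has dimension 3 - 1 = 2: the geometric multiplicity is 2.

Since 2 < 3, A is not diagonalizable.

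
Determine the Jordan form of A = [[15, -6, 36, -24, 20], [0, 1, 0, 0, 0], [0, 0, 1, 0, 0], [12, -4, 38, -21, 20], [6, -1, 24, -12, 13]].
The characteristic polynomial is det(xI - A) = (x - 3)^2(x - 1)^3, so the eigenvalues are 1 (algebraic multiplicity 3), 3 (algebraic multiplicity 2).

For λ = 1: rank(A - I) = 3, rank((A - I)^2) = 2. The eigenspace has dimension 5 - 3 = 2, so there are 2 Jordan blocks; the rank sequence gives block sizes [2, 1].

For λ = 3: rank(A - 3I) = 3. The eigenspace has dimension 5 - 3 = 2, so there are 2 Jordan blocks; the rank sequence gives block sizes [1, 1].

Assembling the blocks gives the Jordan form J above.

J = [[1, 1, 0, 0, 0], [0, 1, 0, 0, 0], [0, 0, 1, 0, 0], [0, 0, 0, 3, 0], [0, 0, 0, 0, 3]]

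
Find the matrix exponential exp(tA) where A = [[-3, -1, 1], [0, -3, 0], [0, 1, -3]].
e^{tA} = [[e^{-3*t}, t*(t - 2)*e^{-3*t}/2, t*e^{-3*t}], [0, e^{-3*t}, 0], [0, t*e^{-3*t}, e^{-3*t}]]

A has Jordan form J = [[-3, 1, 0], [0, -3, 1], [0, 0, -3]] with A = PJP^{-1}, so e^{tA} = P e^{tJ} P^{-1}.

For a Jordan block J_k(λ), e^{tJ_k(λ)} = e^{λt} · (I + tN + t^2 N^2/2! + ... + t^{k-1} N^{k-1}/(k-1)!) where N is the nilpotent superdiagonal part.

Assembling the blocks and conjugating back gives the entries of e^{tA} as shown above.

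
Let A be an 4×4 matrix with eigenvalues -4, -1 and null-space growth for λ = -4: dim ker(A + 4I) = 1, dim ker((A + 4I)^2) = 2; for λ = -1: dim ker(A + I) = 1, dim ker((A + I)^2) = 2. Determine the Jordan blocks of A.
λ = -4: successive nullity increments [1, 1] count blocks of size ≥ k; block sizes are [2].
λ = -1: successive nullity increments [1, 1] count blocks of size ≥ k; block sizes are [2].

Jordan blocks: (-4, 2), (-1, 2)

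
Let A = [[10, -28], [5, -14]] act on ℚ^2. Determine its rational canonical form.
R = [[0, 0], [1, -4]]

The invariant factors of A (the non-unit diagonal entries of the Smith normal form of xI - A over ℚ[x]) are x(x + 4), each dividing the next. The characteristic polynomial is their product, x(x + 4).

The rational canonical form is the block-diagonal matrix of companion matrices C(f_i):
R = [[0, 0], [1, -4]].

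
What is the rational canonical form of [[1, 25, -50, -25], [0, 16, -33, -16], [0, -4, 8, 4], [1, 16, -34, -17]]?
The invariant factors of A (the non-unit diagonal entries of the Smith normal form of xI - A over ℚ[x]) are (x^2 - 4x - 2)^2, each dividing the next. The characteristic polynomial is their product, (x^2 - 4x - 2)^2.

The rational canonical form is the block-diagonal matrix of companion matrices C(f_i):
R = [[0, 0, 0, -4], [1, 0, 0, -16], [0, 1, 0, -12], [0, 0, 1, 8]].

Note the characteristic polynomial does not split into linear factors over ℚ, so A has no Jordan form over ℚ; the rational canonical form exists over any field.

R = [[0, 0, 0, -4], [1, 0, 0, -16], [0, 1, 0, -12], [0, 0, 1, 8]]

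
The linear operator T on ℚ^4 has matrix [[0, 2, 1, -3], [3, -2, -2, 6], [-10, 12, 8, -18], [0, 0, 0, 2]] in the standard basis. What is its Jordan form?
J = [[2, 1, 0, 0], [0, 2, 1, 0], [0, 0, 2, 0], [0, 0, 0, 2]]

The characteristic polynomial is det(xI - A) = (x - 2)^4, so the eigenvalues are 2 (algebraic multiplicity 4).

For λ = 2: rank(A - 2I) = 2, rank((A - 2I)^2) = 1, rank((A - 2I)^3) = 0. The eigenspace has dimension 4 - 2 = 2, so there are 2 Jordan blocks; the rank sequence gives block sizes [3, 1].

Assembling the blocks gives the Jordan form J above.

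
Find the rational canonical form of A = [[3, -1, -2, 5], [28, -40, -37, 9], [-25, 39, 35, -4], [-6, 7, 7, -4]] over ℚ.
The invariant factors of A (the non-unit diagonal entries of the Smith normal form of xI - A over ℚ[x]) are x^2(x + 3)^2, each dividing the next. The characteristic polynomial is their product, x^2(x + 3)^2.

The rational canonical form is the block-diagonal matrix of companion matrices C(f_i):
R = [[0, 0, 0, 0], [1, 0, 0, 0], [0, 1, 0, -9], [0, 0, 1, -6]].

R = [[0, 0, 0, 0], [1, 0, 0, 0], [0, 1, 0, -9], [0, 0, 1, -6]]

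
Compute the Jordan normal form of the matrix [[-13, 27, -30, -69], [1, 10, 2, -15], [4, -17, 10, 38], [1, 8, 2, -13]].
J = [[-5, 1, 0, 0], [0, -5, 0, 0], [0, 0, 2, 0], [0, 0, 0, 2]]

The characteristic polynomial is det(xI - A) = (x - 2)^2(x + 5)^2, so the eigenvalues are -5 (algebraic multiplicity 2), 2 (algebraic multiplicity 2).

For λ = -5: rank(A + 5I) = 3, rank((A + 5I)^2) = 2. The eigenspace has dimension 4 - 3 = 1, so there is 1 Jordan block; the rank sequence gives block sizes [2].

For λ = 2: rank(A - 2I) = 2. The eigenspace has dimension 4 - 2 = 2, so there are 2 Jordan blocks; the rank sequence gives block sizes [1, 1].

Assembling the blocks gives the Jordan form J above.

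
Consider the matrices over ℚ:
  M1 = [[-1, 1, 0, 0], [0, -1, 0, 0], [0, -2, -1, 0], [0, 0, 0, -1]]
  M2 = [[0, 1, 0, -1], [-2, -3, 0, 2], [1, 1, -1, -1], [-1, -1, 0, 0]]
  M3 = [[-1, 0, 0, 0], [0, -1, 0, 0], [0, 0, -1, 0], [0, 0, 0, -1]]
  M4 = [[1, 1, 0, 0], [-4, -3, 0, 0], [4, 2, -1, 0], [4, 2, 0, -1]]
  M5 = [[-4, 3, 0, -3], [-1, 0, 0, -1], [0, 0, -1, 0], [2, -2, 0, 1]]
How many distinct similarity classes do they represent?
2 classes: {M1, M2, M4, M5}, {M3}

Characteristic polynomials: χ_{M1} = (x + 1)^4, χ_{M2} = (x + 1)^4, χ_{M3} = (x + 1)^4, χ_{M4} = (x + 1)^4, χ_{M5} = (x + 1)^4.

{M1, M2, M4, M5}: invariant factors x + 1, x + 1, (x + 1)^2.

{M3}: invariant factors x + 1, x + 1, x + 1, x + 1.

Matrices are similar if and only if their invariant-factor lists agree; the partition into similarity classes is {M1, M2, M4, M5}, {M3}.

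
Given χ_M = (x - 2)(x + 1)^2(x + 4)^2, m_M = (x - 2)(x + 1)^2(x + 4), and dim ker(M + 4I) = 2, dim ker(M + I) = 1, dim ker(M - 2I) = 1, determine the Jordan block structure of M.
λ = -4: algebraic multiplicity 2 (exponent in χ_M), largest block size 1 (exponent in m_M), 2 blocks (geometric multiplicity). These force block sizes [1, 1].
λ = -1: algebraic multiplicity 2 (exponent in χ_M), largest block size 2 (exponent in m_M), 1 block (geometric multiplicity). This forces block sizes [2].
λ = 2: algebraic multiplicity 1 (exponent in χ_M), largest block size 1 (exponent in m_M), 1 block (geometric multiplicity). This forces block sizes [1].

Jordan blocks: (-4, 1), (-4, 1), (-1, 2), (2, 1)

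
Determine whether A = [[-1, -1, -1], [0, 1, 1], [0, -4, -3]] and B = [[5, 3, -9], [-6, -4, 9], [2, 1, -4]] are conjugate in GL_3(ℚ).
No.

Both have characteristic polynomial (x + 1)^3, but the minimal polynomial of A is (x + 1)^3 while the minimal polynomial of B is (x + 1)^2. The minimal polynomial is a similarity invariant, so A and B are not similar.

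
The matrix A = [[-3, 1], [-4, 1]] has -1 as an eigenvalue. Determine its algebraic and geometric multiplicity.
The characteristic polynomial is (x + 1)^2, so the factor x + 1 appears with exponent 2: the algebraic multiplicity is 2.

rank(A + I) = 1, so the eigenspace has dimension 2 - 1 = 1: the geometric multiplicity is 1.

Since 1 < 2, A is not diagonalizable.

algebraic multiplicity 2, geometric multiplicity 1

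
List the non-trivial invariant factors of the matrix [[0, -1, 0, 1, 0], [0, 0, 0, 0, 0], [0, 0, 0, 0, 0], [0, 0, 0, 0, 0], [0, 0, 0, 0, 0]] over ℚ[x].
The Jordan structure of A has elementary divisors x^2, x, x, x. Arranging the block sizes at each eigenvalue in decreasing order and taking row products gives the invariant factors.

Invariant factors (smallest first, each dividing the next): x, x, x, x^2.

Check: the last factor x^2 is the minimal polynomial, and the product x^5 is the characteristic polynomial.

x, x, x, x^2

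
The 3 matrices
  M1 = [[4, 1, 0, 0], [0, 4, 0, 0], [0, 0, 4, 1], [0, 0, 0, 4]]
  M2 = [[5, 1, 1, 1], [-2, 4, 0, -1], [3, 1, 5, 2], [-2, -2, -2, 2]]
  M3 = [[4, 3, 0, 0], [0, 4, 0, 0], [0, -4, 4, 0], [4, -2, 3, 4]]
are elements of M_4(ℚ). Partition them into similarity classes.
Characteristic polynomials: χ_{M1} = (x - 4)^4, χ_{M2} = (x - 4)^4, χ_{M3} = (x - 4)^4.

{M1, M2, M3}: invariant factors (x - 4)^2, (x - 4)^2.

Matrices are similar if and only if their invariant-factor lists agree; the partition into similarity classes is {M1, M2, M3}.

1 class: {M1, M2, M3}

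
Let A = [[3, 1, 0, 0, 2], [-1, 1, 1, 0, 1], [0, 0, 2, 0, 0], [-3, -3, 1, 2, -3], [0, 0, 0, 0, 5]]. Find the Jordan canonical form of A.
The characteristic polynomial is det(xI - A) = (x - 5)(x - 2)^4, so the eigenvalues are 2 (algebraic multiplicity 4), 5 (algebraic multiplicity 1).

For λ = 2: rank(A - 2I) = 3, rank((A - 2I)^2) = 2, rank((A - 2I)^3) = 1. The eigenspace has dimension 5 - 3 = 2, so there are 2 Jordan blocks; the rank sequence gives block sizes [3, 1].

For λ = 5: algebraic multiplicity 1 gives one 1×1 block.

Assembling the blocks gives the Jordan form J above.

J = [[2, 1, 0, 0, 0], [0, 2, 1, 0, 0], [0, 0, 2, 0, 0], [0, 0, 0, 2, 0], [0, 0, 0, 0, 5]]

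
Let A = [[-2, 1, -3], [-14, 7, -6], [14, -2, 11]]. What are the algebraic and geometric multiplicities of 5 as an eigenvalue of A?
algebraic multiplicity 2, geometric multiplicity 2

The characteristic polynomial is (x - 6)(x - 5)^2, so the factor x - 5 appears with exponent 2: the algebraic multiplicity is 2.

rank(A - 5I) = 1, so the eigenspace has dimension 3 - 1 = 2: the geometric multiplicity is 2.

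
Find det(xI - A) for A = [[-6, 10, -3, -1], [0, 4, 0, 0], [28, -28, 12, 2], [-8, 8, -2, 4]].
χ_A(x) = (x - 4)^3(x - 2)

xI - A = [[x + 6, -10, 3, 1], [0, x - 4, 0, 0], [-28, 28, x - 12, -2], [8, -8, 2, x - 4]].

Expanding det(xI - A) along the first row:
det(xI - A) = + (x + 6)·det([[x - 4, 0, 0], [28, x - 12, -2], [-8, 2, x - 4]]) - (-10)·det([[0, 0, 0], [-28, x - 12, -2], [8, 2, x - 4]]) + (3)·det([[0, x - 4, 0], [-28, 28, -2], [8, -8, x - 4]]) - (1)·det([[0, x - 4, 0], [-28, 28, x - 12], [8, -8, 2]]).

Evaluating gives χ_A(x) = x^4 - 14x^3 + 72x^2 - 160x + 128 = (x - 4)^3(x - 2).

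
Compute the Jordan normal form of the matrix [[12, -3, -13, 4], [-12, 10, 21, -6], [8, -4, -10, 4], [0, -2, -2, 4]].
J = [[4, 1, 0, 0], [0, 4, 1, 0], [0, 0, 4, 0], [0, 0, 0, 4]]

The characteristic polynomial is det(xI - A) = (x - 4)^4, so the eigenvalues are 4 (algebraic multiplicity 4).

For λ = 4: rank(A - 4I) = 2, rank((A - 4I)^2) = 1, rank((A - 4I)^3) = 0. The eigenspace has dimension 4 - 2 = 2, so there are 2 Jordan blocks; the rank sequence gives block sizes [3, 1].

Assembling the blocks gives the Jordan form J above.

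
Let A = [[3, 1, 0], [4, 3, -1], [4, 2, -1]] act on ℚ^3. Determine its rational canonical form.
The invariant factors of A (the non-unit diagonal entries of the Smith normal form of xI - A over ℚ[x]) are (x - 1)(x^2 - 4x - 3), each dividing the next. The characteristic polynomial is their product, (x - 1)(x^2 - 4x - 3).

The rational canonical form is the block-diagonal matrix of companion matrices C(f_i):
R = [[0, 0, -3], [1, 0, -1], [0, 1, 5]].

Note the characteristic polynomial does not split into linear factors over ℚ, so A has no Jordan form over ℚ; the rational canonical form exists over any field.

R = [[0, 0, -3], [1, 0, -1], [0, 1, 5]]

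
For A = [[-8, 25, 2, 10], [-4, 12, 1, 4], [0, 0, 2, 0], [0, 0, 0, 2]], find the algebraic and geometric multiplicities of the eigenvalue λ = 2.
algebraic multiplicity 4, geometric multiplicity 2

The characteristic polynomial is (x - 2)^4, so the factor x - 2 appears with exponent 4: the algebraic multiplicity is 4.

rank(A - 2I) = 2, so the eigenspace has dimension 4 - 2 = 2: the geometric multiplicity is 2.

Since 2 < 4, A is not diagonalizable.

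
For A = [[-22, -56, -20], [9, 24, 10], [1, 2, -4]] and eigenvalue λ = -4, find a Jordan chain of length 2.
v_1 = [[-1, 1, -2]]^T, v_2 = [[2, -1, 1]]^T

We seek v_1 ∈ ker((A + 4I)^2) \ ker(A + 4I), then set v_{i+1} = (A + 4I) v_i.

One such chain is v_1 = [[-1, 1, -2]]^T, v_2 = [[2, -1, 1]]^T. Check: (A + 4I) v_2 = [[0, 0, 0]]^T = 0.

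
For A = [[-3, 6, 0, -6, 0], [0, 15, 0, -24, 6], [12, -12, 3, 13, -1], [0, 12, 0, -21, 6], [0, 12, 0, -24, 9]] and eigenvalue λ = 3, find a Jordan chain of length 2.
We seek v_1 ∈ ker((A - 3I)^2) \ ker(A - 3I), then set v_{i+1} = (A - 3I) v_i.

One such chain is v_1 = [[0, -1, 2, -1, -2]]^T, v_2 = [[0, 0, 1, 0, 0]]^T. Check: (A - 3I) v_2 = [[0, 0, 0, 0, 0]]^T = 0.

v_1 = [[0, -1, 2, -1, -2]]^T, v_2 = [[0, 0, 1, 0, 0]]^T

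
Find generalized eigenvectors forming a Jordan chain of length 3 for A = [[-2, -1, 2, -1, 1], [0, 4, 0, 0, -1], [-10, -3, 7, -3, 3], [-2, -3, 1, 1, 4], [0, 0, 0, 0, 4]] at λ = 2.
v_1 = [[1, 0, 3, 0, 0]]^T, v_2 = [[2, 0, 5, 1, 0]]^T, v_3 = [[1, 0, 2, 0, 0]]^T

We seek v_1 ∈ ker((A - 2I)^3) \ ker((A - 2I)^2), then set v_{i+1} = (A - 2I) v_i.

One such chain is v_1 = [[1, 0, 3, 0, 0]]^T, v_2 = [[2, 0, 5, 1, 0]]^T, v_3 = [[1, 0, 2, 0, 0]]^T. Check: (A - 2I) v_3 = [[0, 0, 0, 0, 0]]^T = 0.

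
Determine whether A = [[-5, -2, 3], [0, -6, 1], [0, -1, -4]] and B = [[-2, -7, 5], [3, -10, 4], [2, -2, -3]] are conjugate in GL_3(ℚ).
Two matrices over a field are similar if and only if they have the same invariant factors.

Both A and B have characteristic polynomial (x + 5)^3 and minimal polynomial (x + 5)^3. Computing further, both have invariant factors (x + 5)^3. Hence A and B are similar.

Yes.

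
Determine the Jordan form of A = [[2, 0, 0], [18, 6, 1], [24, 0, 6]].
J = [[2, 0, 0], [0, 6, 1], [0, 0, 6]]

The characteristic polynomial is det(xI - A) = (x - 6)^2(x - 2), so the eigenvalues are 2 (algebraic multiplicity 1), 6 (algebraic multiplicity 2).

For λ = 2: algebraic multiplicity 1 gives one 1×1 block.

For λ = 6: rank(A - 6I) = 2, rank((A - 6I)^2) = 1. The eigenspace has dimension 3 - 2 = 1, so there is 1 Jordan block; the rank sequence gives block sizes [2].

Assembling the blocks gives the Jordan form J above.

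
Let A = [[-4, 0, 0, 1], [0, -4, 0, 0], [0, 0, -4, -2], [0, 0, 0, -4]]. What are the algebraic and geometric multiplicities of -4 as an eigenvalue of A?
algebraic multiplicity 4, geometric multiplicity 3

The characteristic polynomial is (x + 4)^4, so the factor x + 4 appears with exponent 4: the algebraic multiplicity is 4.

rank(A + 4I) = 1, so the eigenspace has dimension 4 - 1 = 3: the geometric multiplicity is 3.

Since 3 < 4, A is not diagonalizable.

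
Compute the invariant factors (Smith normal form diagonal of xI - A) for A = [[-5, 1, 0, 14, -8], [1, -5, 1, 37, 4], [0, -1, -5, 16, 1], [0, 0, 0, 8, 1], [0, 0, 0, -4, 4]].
The Jordan structure of A has elementary divisors (x + 5)^3, (x - 6)^2. Arranging the block sizes at each eigenvalue in decreasing order and taking row products gives the invariant factors.

Invariant factors (smallest first, each dividing the next): (x - 6)^2(x + 5)^3.

Check: the last factor (x - 6)^2(x + 5)^3 is the minimal polynomial, and the product (x - 6)^2(x + 5)^3 is the characteristic polynomial.

(x - 6)^2(x + 5)^3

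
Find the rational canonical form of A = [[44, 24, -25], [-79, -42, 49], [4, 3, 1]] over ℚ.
R = [[0, 0, 9], [1, 0, -3], [0, 1, 3]]

The invariant factors of A (the non-unit diagonal entries of the Smith normal form of xI - A over ℚ[x]) are (x - 3)(x^2 + 3), each dividing the next. The characteristic polynomial is their product, (x - 3)(x^2 + 3).

The rational canonical form is the block-diagonal matrix of companion matrices C(f_i):
R = [[0, 0, 9], [1, 0, -3], [0, 1, 3]].

Note the characteristic polynomial does not split into linear factors over ℚ, so A has no Jordan form over ℚ; the rational canonical form exists over any field.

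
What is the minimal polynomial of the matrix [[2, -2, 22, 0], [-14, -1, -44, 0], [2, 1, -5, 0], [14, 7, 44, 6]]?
m_A(x) = (x - 6)(x + 5)^2

The characteristic polynomial factors as (x - 6)^2(x + 5)^2. The minimal polynomial is ∏(x - λ)^{k_λ} where k_λ is the size of the largest Jordan block at λ.

For λ = -5: rank(A + 5I) = 3, and the largest Jordan block has size 2 (the smallest k with rank((A + 5I)^k) = rank((A + 5I)^(k+1))).
For λ = 6: rank(A - 6I) = 2, and the largest Jordan block has size 1 (the smallest k with rank((A - 6I)^k) = rank((A - 6I)^(k+1))).

So m_A(x) = (x - 6)(x + 5)^2.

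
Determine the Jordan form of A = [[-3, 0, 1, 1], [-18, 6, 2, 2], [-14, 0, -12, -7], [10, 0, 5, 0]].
The characteristic polynomial is det(xI - A) = (x - 6)(x + 5)^3, so the eigenvalues are -5 (algebraic multiplicity 3), 6 (algebraic multiplicity 1).

For λ = -5: rank(A + 5I) = 2, rank((A + 5I)^2) = 1. The eigenspace has dimension 4 - 2 = 2, so there are 2 Jordan blocks; the rank sequence gives block sizes [2, 1].

For λ = 6: algebraic multiplicity 1 gives one 1×1 block.

Assembling the blocks gives the Jordan form J above.

J = [[-5, 1, 0, 0], [0, -5, 0, 0], [0, 0, -5, 0], [0, 0, 0, 6]]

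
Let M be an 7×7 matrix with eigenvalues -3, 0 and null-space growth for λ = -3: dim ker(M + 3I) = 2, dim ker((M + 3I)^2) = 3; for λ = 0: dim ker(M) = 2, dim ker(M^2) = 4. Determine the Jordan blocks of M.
Jordan blocks: (-3, 2), (-3, 1), (0, 2), (0, 2)

λ = -3: successive nullity increments [2, 1] count blocks of size ≥ k; block sizes are [2, 1].
λ = 0: successive nullity increments [2, 2] count blocks of size ≥ k; block sizes are [2, 2].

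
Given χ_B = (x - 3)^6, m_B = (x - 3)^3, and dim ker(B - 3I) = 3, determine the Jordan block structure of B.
Jordan blocks: (3, 3), (3, 2), (3, 1)

λ = 3: algebraic multiplicity 6 (exponent in χ_B), largest block size 3 (exponent in m_B), 3 blocks (geometric multiplicity). These force block sizes [3, 2, 1].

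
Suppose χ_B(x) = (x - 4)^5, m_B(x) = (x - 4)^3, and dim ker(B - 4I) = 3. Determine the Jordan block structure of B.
λ = 4: algebraic multiplicity 5 (exponent in χ_B), largest block size 3 (exponent in m_B), 3 blocks (geometric multiplicity). These force block sizes [3, 1, 1].

Jordan blocks: (4, 3), (4, 1), (4, 1)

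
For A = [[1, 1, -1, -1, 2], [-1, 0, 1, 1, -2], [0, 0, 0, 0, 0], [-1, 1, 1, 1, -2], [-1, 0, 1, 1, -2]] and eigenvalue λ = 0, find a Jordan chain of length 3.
We seek v_1 ∈ ker(A^3) \ ker(A^2), then set v_{i+1} = A v_i.

One such chain is v_1 = [[2, -2, 1, 2, 0]]^T, v_2 = [[-3, 1, 0, -1, 1]]^T, v_3 = [[1, 0, 0, 1, 0]]^T. Check: A v_3 = [[0, 0, 0, 0, 0]]^T = 0.

v_1 = [[2, -2, 1, 2, 0]]^T, v_2 = [[-3, 1, 0, -1, 1]]^T, v_3 = [[1, 0, 0, 1, 0]]^T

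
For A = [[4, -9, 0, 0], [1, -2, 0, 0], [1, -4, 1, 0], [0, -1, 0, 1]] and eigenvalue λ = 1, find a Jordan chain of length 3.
We seek v_1 ∈ ker((A - I)^3) \ ker((A - I)^2), then set v_{i+1} = (A - I) v_i.

One such chain is v_1 = [[1, 0, 1, 3]]^T, v_2 = [[3, 1, 1, 0]]^T, v_3 = [[0, 0, -1, -1]]^T. Check: (A - I) v_3 = [[0, 0, 0, 0]]^T = 0.

v_1 = [[1, 0, 1, 3]]^T, v_2 = [[3, 1, 1, 0]]^T, v_3 = [[0, 0, -1, -1]]^T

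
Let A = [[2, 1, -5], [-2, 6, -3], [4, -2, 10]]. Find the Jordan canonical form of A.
J = [[6, 1, 0], [0, 6, 1], [0, 0, 6]]

The characteristic polynomial is det(xI - A) = (x - 6)^3, so the eigenvalues are 6 (algebraic multiplicity 3).

For λ = 6: rank(A - 6I) = 2, rank((A - 6I)^2) = 1, rank((A - 6I)^3) = 0. The eigenspace has dimension 3 - 2 = 1, so there is 1 Jordan block; the rank sequence gives block sizes [3].

Assembling the blocks gives the Jordan form J above.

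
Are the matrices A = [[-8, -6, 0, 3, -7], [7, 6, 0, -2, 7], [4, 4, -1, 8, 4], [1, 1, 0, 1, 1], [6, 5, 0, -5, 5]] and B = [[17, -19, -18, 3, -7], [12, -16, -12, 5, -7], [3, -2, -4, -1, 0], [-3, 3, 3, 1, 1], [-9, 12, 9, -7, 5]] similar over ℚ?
Two matrices over a field are similar if and only if they have the same invariant factors.

Both A and B have characteristic polynomial (x - 3)^2(x + 1)^3 and minimal polynomial (x - 3)^2(x + 1)^2. Computing further, both have invariant factors x + 1, (x - 3)^2(x + 1)^2. Hence A and B are similar.

Yes.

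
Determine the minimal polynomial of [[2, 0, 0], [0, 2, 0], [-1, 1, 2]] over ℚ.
m_A(x) = (x - 2)^2

The characteristic polynomial factors as (x - 2)^3. The minimal polynomial is ∏(x - λ)^{k_λ} where k_λ is the size of the largest Jordan block at λ.

For λ = 2: rank(A - 2I) = 1, and the largest Jordan block has size 2 (the smallest k with rank((A - 2I)^k) = rank((A - 2I)^(k+1))).

So m_A(x) = (x - 2)^2.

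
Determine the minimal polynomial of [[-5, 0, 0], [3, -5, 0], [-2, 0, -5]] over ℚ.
The characteristic polynomial factors as (x + 5)^3. The minimal polynomial is ∏(x - λ)^{k_λ} where k_λ is the size of the largest Jordan block at λ.

For λ = -5: rank(A + 5I) = 1, and the largest Jordan block has size 2 (the smallest k with rank((A + 5I)^k) = rank((A + 5I)^(k+1))).

So m_A(x) = (x + 5)^2.

m_A(x) = (x + 5)^2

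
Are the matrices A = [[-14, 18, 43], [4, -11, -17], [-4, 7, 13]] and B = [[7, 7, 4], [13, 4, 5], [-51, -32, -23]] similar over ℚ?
Two matrices over a field are similar if and only if they have the same invariant factors.

Both A and B have characteristic polynomial (x + 4)^3 and minimal polynomial (x + 4)^3. Computing further, both have invariant factors (x + 4)^3. Hence A and B are similar.

Yes.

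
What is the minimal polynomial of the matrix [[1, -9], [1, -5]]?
m_A(x) = (x + 2)^2

The characteristic polynomial factors as (x + 2)^2. The minimal polynomial is ∏(x - λ)^{k_λ} where k_λ is the size of the largest Jordan block at λ.

For λ = -2: rank(A + 2I) = 1, and the largest Jordan block has size 2 (the smallest k with rank((A + 2I)^k) = rank((A + 2I)^(k+1))).

So m_A(x) = (x + 2)^2.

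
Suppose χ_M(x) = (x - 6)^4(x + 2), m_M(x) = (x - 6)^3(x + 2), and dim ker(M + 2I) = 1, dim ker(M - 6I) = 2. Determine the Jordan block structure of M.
Jordan blocks: (-2, 1), (6, 3), (6, 1)

λ = -2: algebraic multiplicity 1 (exponent in χ_M), largest block size 1 (exponent in m_M), 1 block (geometric multiplicity). This forces block sizes [1].
λ = 6: algebraic multiplicity 4 (exponent in χ_M), largest block size 3 (exponent in m_M), 2 blocks (geometric multiplicity). These force block sizes [3, 1].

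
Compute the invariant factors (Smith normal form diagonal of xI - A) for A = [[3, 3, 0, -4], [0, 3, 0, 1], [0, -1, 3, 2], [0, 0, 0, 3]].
x - 3, (x - 3)^3

The Jordan structure of A has elementary divisors (x - 3)^3, (x - 3). Arranging the block sizes at each eigenvalue in decreasing order and taking row products gives the invariant factors.

Invariant factors (smallest first, each dividing the next): x - 3, (x - 3)^3.

Check: the last factor (x - 3)^3 is the minimal polynomial, and the product (x - 3)^4 is the characteristic polynomial.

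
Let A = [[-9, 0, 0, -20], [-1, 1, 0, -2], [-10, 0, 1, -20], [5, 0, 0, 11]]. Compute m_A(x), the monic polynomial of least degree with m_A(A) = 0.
m_A(x) = (x - 1)^2

The characteristic polynomial factors as (x - 1)^4. The minimal polynomial is ∏(x - λ)^{k_λ} where k_λ is the size of the largest Jordan block at λ.

For λ = 1: rank(A - I) = 1, and the largest Jordan block has size 2 (the smallest k with rank((A - I)^k) = rank((A - I)^(k+1))).

So m_A(x) = (x - 1)^2.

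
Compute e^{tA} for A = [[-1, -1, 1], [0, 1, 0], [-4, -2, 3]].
A has Jordan form J = [[1, 1, 0], [0, 1, 0], [0, 0, 1]] with A = PJP^{-1}, so e^{tA} = P e^{tJ} P^{-1}.

For a Jordan block J_k(λ), e^{tJ_k(λ)} = e^{λt} · (I + tN + t^2 N^2/2! + ... + t^{k-1} N^{k-1}/(k-1)!) where N is the nilpotent superdiagonal part.

Assembling the blocks and conjugating back gives the entries of e^{tA} as shown above.

e^{tA} = [[(1 - 2*t)*e^{t}, -t*e^{t}, t*e^{t}], [0, e^{t}, 0], [-4*t*e^{t}, -2*t*e^{t}, (2*t + 1)*e^{t}]]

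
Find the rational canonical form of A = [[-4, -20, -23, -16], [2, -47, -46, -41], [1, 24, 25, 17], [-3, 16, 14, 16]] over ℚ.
R = [[0, 0, 0, -9], [1, 0, 0, -42], [0, 1, 0, -34], [0, 0, 1, -10]]

The invariant factors of A (the non-unit diagonal entries of the Smith normal form of xI - A over ℚ[x]) are (x + 3)^2(x^2 + 4x + 1), each dividing the next. The characteristic polynomial is their product, (x + 3)^2(x^2 + 4x + 1).

The rational canonical form is the block-diagonal matrix of companion matrices C(f_i):
R = [[0, 0, 0, -9], [1, 0, 0, -42], [0, 1, 0, -34], [0, 0, 1, -10]].

Note the characteristic polynomial does not split into linear factors over ℚ, so A has no Jordan form over ℚ; the rational canonical form exists over any field.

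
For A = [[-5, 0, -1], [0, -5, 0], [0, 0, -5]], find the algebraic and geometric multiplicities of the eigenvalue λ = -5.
algebraic multiplicity 3, geometric multiplicity 2

The characteristic polynomial is (x + 5)^3, so the factor x + 5 appears with exponent 3: the algebraic multiplicity is 3.

rank(A + 5I) = 1, so the eigenspace has dimension 3 - 1 = 2: the geometric multiplicity is 2.

Since 2 < 3, A is not diagonalizable.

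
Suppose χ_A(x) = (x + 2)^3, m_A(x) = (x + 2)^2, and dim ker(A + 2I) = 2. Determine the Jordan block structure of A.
λ = -2: algebraic multiplicity 3 (exponent in χ_A), largest block size 2 (exponent in m_A), 2 blocks (geometric multiplicity). These force block sizes [2, 1].

Jordan blocks: (-2, 2), (-2, 1)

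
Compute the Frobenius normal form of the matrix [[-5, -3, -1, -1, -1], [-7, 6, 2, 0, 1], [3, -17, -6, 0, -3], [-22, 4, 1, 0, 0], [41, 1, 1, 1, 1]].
The invariant factors of A (the non-unit diagonal entries of the Smith normal form of xI - A over ℚ[x]) are x(x + 4)(x^3 - 4x - 2), each dividing the next. The characteristic polynomial is their product, x(x + 4)(x^3 - 4x - 2).

The rational canonical form is the block-diagonal matrix of companion matrices C(f_i):
R = [[0, 0, 0, 0, 0], [1, 0, 0, 0, 8], [0, 1, 0, 0, 18], [0, 0, 1, 0, 4], [0, 0, 0, 1, -4]].

Note the characteristic polynomial does not split into linear factors over ℚ, so A has no Jordan form over ℚ; the rational canonical form exists over any field.

R = [[0, 0, 0, 0, 0], [1, 0, 0, 0, 8], [0, 1, 0, 0, 18], [0, 0, 1, 0, 4], [0, 0, 0, 1, -4]]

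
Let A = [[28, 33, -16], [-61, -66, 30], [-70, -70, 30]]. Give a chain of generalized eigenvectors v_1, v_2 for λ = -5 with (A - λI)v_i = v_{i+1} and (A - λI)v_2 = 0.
We seek v_1 ∈ ker((A + 5I)^2) \ ker(A + 5I), then set v_{i+1} = (A + 5I) v_i.

One such chain is v_1 = [[-1, 2, 2]]^T, v_2 = [[1, -1, 0]]^T. Check: (A + 5I) v_2 = [[0, 0, 0]]^T = 0.

v_1 = [[-1, 2, 2]]^T, v_2 = [[1, -1, 0]]^T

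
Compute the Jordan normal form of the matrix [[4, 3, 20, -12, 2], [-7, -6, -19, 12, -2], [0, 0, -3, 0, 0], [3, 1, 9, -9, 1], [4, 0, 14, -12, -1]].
J = [[-3, 1, 0, 0, 0], [0, -3, 1, 0, 0], [0, 0, -3, 0, 0], [0, 0, 0, -3, 1], [0, 0, 0, 0, -3]]

The characteristic polynomial is det(xI - A) = (x + 3)^5, so the eigenvalues are -3 (algebraic multiplicity 5).

For λ = -3: rank(A + 3I) = 3, rank((A + 3I)^2) = 1, rank((A + 3I)^3) = 0. The eigenspace has dimension 5 - 3 = 2, so there are 2 Jordan blocks; the rank sequence gives block sizes [3, 2].

Assembling the blocks gives the Jordan form J above.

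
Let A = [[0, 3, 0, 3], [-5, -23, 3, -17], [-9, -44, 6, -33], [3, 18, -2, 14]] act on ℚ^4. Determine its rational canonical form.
The invariant factors of A (the non-unit diagonal entries of the Smith normal form of xI - A over ℚ[x]) are (x + 3)(x^3 + 2x - 1), each dividing the next. The characteristic polynomial is their product, (x + 3)(x^3 + 2x - 1).

The rational canonical form is the block-diagonal matrix of companion matrices C(f_i):
R = [[0, 0, 0, 3], [1, 0, 0, -5], [0, 1, 0, -2], [0, 0, 1, -3]].

Note the characteristic polynomial does not split into linear factors over ℚ, so A has no Jordan form over ℚ; the rational canonical form exists over any field.

R = [[0, 0, 0, 3], [1, 0, 0, -5], [0, 1, 0, -2], [0, 0, 1, -3]]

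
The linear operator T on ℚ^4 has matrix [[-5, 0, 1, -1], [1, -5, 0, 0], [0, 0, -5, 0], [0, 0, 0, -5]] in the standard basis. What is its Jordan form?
J = [[-5, 1, 0, 0], [0, -5, 1, 0], [0, 0, -5, 0], [0, 0, 0, -5]]

The characteristic polynomial is det(xI - A) = (x + 5)^4, so the eigenvalues are -5 (algebraic multiplicity 4).

For λ = -5: rank(A + 5I) = 2, rank((A + 5I)^2) = 1, rank((A + 5I)^3) = 0. The eigenspace has dimension 4 - 2 = 2, so there are 2 Jordan blocks; the rank sequence gives block sizes [3, 1].

Assembling the blocks gives the Jordan form J above.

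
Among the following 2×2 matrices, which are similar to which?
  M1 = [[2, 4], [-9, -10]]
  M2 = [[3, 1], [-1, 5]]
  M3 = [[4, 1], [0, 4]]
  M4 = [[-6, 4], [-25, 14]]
2 classes: {M1}, {M2, M3, M4}

Characteristic polynomials: χ_{M1} = (x + 4)^2, χ_{M2} = (x - 4)^2, χ_{M3} = (x - 4)^2, χ_{M4} = (x - 4)^2.

{M1}: invariant factors (x + 4)^2.

{M2, M3, M4}: invariant factors (x - 4)^2.

Matrices are similar if and only if their invariant-factor lists agree; the partition into similarity classes is {M1}, {M2, M3, M4}.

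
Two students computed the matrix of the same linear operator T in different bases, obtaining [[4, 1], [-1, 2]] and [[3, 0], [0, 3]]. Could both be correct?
Both have characteristic polynomial (x - 3)^2, but the minimal polynomial of A is (x - 3)^2 while the minimal polynomial of B is x - 3. The minimal polynomial is a similarity invariant, so A and B are not similar.

No.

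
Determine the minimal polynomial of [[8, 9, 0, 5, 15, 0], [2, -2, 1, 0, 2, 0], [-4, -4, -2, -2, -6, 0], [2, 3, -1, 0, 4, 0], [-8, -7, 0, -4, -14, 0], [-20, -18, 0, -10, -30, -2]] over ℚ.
m_A(x) = (x + 2)^3

The characteristic polynomial factors as (x + 2)^6. The minimal polynomial is ∏(x - λ)^{k_λ} where k_λ is the size of the largest Jordan block at λ.

For λ = -2: rank(A + 2I) = 3, and the largest Jordan block has size 3 (the smallest k with rank((A + 2I)^k) = rank((A + 2I)^(k+1))).

So m_A(x) = (x + 2)^3.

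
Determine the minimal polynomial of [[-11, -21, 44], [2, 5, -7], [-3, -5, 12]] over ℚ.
m_A(x) = (x - 2)^3

The characteristic polynomial factors as (x - 2)^3. The minimal polynomial is ∏(x - λ)^{k_λ} where k_λ is the size of the largest Jordan block at λ.

For λ = 2: rank(A - 2I) = 2, and the largest Jordan block has size 3 (the smallest k with rank((A - 2I)^k) = rank((A - 2I)^(k+1))).

So m_A(x) = (x - 2)^3.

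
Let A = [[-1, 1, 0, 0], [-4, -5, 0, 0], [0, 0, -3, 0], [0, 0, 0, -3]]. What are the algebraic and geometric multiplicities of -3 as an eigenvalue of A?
The characteristic polynomial is (x + 3)^4, so the factor x + 3 appears with exponent 4: the algebraic multiplicity is 4.

rank(A + 3I) = 1, so the eigenspace has dimension 4 - 1 = 3: the geometric multiplicity is 3.

Since 3 < 4, A is not diagonalizable.

algebraic multiplicity 4, geometric multiplicity 3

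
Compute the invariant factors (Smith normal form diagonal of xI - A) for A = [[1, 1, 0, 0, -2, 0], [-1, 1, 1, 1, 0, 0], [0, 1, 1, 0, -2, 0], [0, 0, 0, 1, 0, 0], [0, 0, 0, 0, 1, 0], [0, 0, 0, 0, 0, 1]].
x - 1, x - 1, x - 1, (x - 1)^3

The Jordan structure of A has elementary divisors (x - 1)^3, (x - 1), (x - 1), (x - 1). Arranging the block sizes at each eigenvalue in decreasing order and taking row products gives the invariant factors.

Invariant factors (smallest first, each dividing the next): x - 1, x - 1, x - 1, (x - 1)^3.

Check: the last factor (x - 1)^3 is the minimal polynomial, and the product (x - 1)^6 is the characteristic polynomial.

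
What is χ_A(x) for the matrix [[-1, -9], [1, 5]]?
xI - A = [[x + 1, 9], [-1, x - 5]].

Expanding det(xI - A) along the first row:
det(xI - A) = + (x + 1)·det([[x - 5]]) - (9)·det([[-1]]).

Evaluating gives χ_A(x) = x^2 - 4x + 4 = (x - 2)^2.

χ_A(x) = (x - 2)^2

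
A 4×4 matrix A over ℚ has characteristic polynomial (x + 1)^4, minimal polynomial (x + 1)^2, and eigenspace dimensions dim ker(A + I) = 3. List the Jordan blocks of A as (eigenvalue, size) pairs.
Jordan blocks: (-1, 2), (-1, 1), (-1, 1)

λ = -1: algebraic multiplicity 4 (exponent in χ_A), largest block size 2 (exponent in m_A), 3 blocks (geometric multiplicity). These force block sizes [2, 1, 1].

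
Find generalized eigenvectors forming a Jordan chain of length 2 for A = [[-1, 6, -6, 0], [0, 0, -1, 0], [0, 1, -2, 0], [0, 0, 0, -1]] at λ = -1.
We seek v_1 ∈ ker((A + I)^2) \ ker(A + I), then set v_{i+1} = (A + I) v_i.

One such chain is v_1 = [[-5, -1, -2, -1]]^T, v_2 = [[6, 1, 1, 0]]^T. Check: (A + I) v_2 = [[0, 0, 0, 0]]^T = 0.

v_1 = [[-5, -1, -2, -1]]^T, v_2 = [[6, 1, 1, 0]]^T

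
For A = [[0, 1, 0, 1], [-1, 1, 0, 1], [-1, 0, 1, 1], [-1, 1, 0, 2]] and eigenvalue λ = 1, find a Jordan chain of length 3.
We seek v_1 ∈ ker((A - I)^3) \ ker((A - I)^2), then set v_{i+1} = (A - I) v_i.

One such chain is v_1 = [[0, 0, 0, 1]]^T, v_2 = [[1, 1, 1, 1]]^T, v_3 = [[1, 0, 0, 1]]^T. Check: (A - I) v_3 = [[0, 0, 0, 0]]^T = 0.

v_1 = [[0, 0, 0, 1]]^T, v_2 = [[1, 1, 1, 1]]^T, v_3 = [[1, 0, 0, 1]]^T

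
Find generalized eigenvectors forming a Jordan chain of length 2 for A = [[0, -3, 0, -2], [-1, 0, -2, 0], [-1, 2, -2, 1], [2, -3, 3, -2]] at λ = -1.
v_1 = [[-1, 0, 0, -1]]^T, v_2 = [[1, 1, 0, -1]]^T

We seek v_1 ∈ ker((A + I)^2) \ ker(A + I), then set v_{i+1} = (A + I) v_i.

One such chain is v_1 = [[-1, 0, 0, -1]]^T, v_2 = [[1, 1, 0, -1]]^T. Check: (A + I) v_2 = [[0, 0, 0, 0]]^T = 0.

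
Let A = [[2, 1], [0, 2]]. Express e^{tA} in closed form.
e^{tA} = [[e^{2*t}, t*e^{2*t}], [0, e^{2*t}]]

A has Jordan form J = [[2, 1], [0, 2]] with A = PJP^{-1}, so e^{tA} = P e^{tJ} P^{-1}.

For a Jordan block J_k(λ), e^{tJ_k(λ)} = e^{λt} · (I + tN + t^2 N^2/2! + ... + t^{k-1} N^{k-1}/(k-1)!) where N is the nilpotent superdiagonal part.

Assembling the blocks and conjugating back gives the entries of e^{tA} as shown above.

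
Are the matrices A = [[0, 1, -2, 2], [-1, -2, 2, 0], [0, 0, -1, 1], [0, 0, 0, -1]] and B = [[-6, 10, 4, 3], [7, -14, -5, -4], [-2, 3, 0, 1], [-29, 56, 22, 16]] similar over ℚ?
Two matrices over a field are similar if and only if they have the same invariant factors.

Both A and B have characteristic polynomial (x + 1)^4 and minimal polynomial (x + 1)^2. Computing further, both have invariant factors (x + 1)^2, (x + 1)^2. Hence A and B are similar.

Yes.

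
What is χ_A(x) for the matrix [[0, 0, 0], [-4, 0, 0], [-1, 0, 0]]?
xI - A = [[x, 0, 0], [4, x, 0], [1, 0, x]].

Expanding det(xI - A) along the first row:
det(xI - A) = + (x)·det([[x, 0], [0, x]]) - (0)·det([[4, 0], [1, x]]) + (0)·det([[4, x], [1, 0]]).

Evaluating gives χ_A(x) = x^3.

χ_A(x) = x^3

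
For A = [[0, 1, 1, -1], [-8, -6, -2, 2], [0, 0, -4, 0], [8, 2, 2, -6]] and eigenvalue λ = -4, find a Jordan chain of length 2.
v_1 = [[0, 1, 0, 0]]^T, v_2 = [[1, -2, 0, 2]]^T

We seek v_1 ∈ ker((A + 4I)^2) \ ker(A + 4I), then set v_{i+1} = (A + 4I) v_i.

One such chain is v_1 = [[0, 1, 0, 0]]^T, v_2 = [[1, -2, 0, 2]]^T. Check: (A + 4I) v_2 = [[0, 0, 0, 0]]^T = 0.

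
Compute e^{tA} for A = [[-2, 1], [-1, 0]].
e^{tA} = [[(1 - t)*e^{-t}, t*e^{-t}], [-t*e^{-t}, (t + 1)*e^{-t}]]

A has Jordan form J = [[-1, 1], [0, -1]] with A = PJP^{-1}, so e^{tA} = P e^{tJ} P^{-1}.

For a Jordan block J_k(λ), e^{tJ_k(λ)} = e^{λt} · (I + tN + t^2 N^2/2! + ... + t^{k-1} N^{k-1}/(k-1)!) where N is the nilpotent superdiagonal part.

Assembling the blocks and conjugating back gives the entries of e^{tA} as shown above.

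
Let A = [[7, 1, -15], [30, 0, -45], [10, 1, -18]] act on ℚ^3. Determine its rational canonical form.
The invariant factors of A (the non-unit diagonal entries of the Smith normal form of xI - A over ℚ[x]) are x + 3, (x + 3)(x + 5), each dividing the next. The characteristic polynomial is their product, (x + 3)^2(x + 5).

The rational canonical form is the block-diagonal matrix of companion matrices C(f_i):
R = [[-3, 0, 0], [0, 0, -15], [0, 1, -8]].

R = [[-3, 0, 0], [0, 0, -15], [0, 1, -8]]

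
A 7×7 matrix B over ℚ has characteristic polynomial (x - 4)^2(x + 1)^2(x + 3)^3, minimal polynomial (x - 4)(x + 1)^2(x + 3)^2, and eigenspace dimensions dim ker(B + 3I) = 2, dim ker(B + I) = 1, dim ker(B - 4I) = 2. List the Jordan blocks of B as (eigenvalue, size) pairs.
λ = -3: algebraic multiplicity 3 (exponent in χ_B), largest block size 2 (exponent in m_B), 2 blocks (geometric multiplicity). These force block sizes [2, 1].
λ = -1: algebraic multiplicity 2 (exponent in χ_B), largest block size 2 (exponent in m_B), 1 block (geometric multiplicity). This forces block sizes [2].
λ = 4: algebraic multiplicity 2 (exponent in χ_B), largest block size 1 (exponent in m_B), 2 blocks (geometric multiplicity). These force block sizes [1, 1].

Jordan blocks: (-3, 2), (-3, 1), (-1, 2), (4, 1), (4, 1)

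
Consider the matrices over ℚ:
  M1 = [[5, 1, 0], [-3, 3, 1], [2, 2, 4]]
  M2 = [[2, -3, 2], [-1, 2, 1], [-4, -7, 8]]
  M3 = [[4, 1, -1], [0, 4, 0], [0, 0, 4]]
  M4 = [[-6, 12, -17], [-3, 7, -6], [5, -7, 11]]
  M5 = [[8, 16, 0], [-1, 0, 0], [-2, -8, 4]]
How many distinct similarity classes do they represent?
Characteristic polynomials: χ_{M1} = (x - 4)^3, χ_{M2} = (x - 4)^3, χ_{M3} = (x - 4)^3, χ_{M4} = (x - 4)^3, χ_{M5} = (x - 4)^3.

{M1, M2, M4}: invariant factors (x - 4)^3.

{M3, M5}: invariant factors x - 4, (x - 4)^2.

Matrices are similar if and only if their invariant-factor lists agree; the partition into similarity classes is {M1, M2, M4}, {M3, M5}.

2 classes: {M1, M2, M4}, {M3, M5}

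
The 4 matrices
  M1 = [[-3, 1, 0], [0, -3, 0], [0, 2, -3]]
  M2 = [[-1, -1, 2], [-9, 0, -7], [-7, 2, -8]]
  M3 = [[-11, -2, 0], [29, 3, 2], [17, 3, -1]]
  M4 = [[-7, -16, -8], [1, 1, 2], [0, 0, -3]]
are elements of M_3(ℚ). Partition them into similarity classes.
2 classes: {M1, M4}, {M2, M3}

Characteristic polynomials: χ_{M1} = (x + 3)^3, χ_{M2} = (x + 3)^3, χ_{M3} = (x + 3)^3, χ_{M4} = (x + 3)^3.

{M1, M4}: invariant factors x + 3, (x + 3)^2.

{M2, M3}: invariant factors (x + 3)^3.

Matrices are similar if and only if their invariant-factor lists agree; the partition into similarity classes is {M1, M4}, {M2, M3}.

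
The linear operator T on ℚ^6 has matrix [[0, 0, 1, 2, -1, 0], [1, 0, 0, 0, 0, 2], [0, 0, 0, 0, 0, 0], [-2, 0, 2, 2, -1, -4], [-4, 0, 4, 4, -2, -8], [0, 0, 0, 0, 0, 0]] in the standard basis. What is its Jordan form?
J = [[0, 1, 0, 0, 0, 0], [0, 0, 1, 0, 0, 0], [0, 0, 0, 0, 0, 0], [0, 0, 0, 0, 1, 0], [0, 0, 0, 0, 0, 0], [0, 0, 0, 0, 0, 0]]

The characteristic polynomial is det(xI - A) = x^6, so the eigenvalues are 0 (algebraic multiplicity 6).

For λ = 0: rank(A) = 3, rank(A^2) = 1, rank(A^3) = 0. The eigenspace has dimension 6 - 3 = 3, so there are 3 Jordan blocks; the rank sequence gives block sizes [3, 2, 1].

Assembling the blocks gives the Jordan form J above.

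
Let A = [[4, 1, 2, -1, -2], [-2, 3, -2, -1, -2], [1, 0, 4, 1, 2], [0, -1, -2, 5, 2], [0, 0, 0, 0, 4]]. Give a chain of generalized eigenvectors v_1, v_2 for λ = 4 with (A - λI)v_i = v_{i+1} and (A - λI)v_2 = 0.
We seek v_1 ∈ ker((A - 4I)^2) \ ker(A - 4I), then set v_{i+1} = (A - 4I) v_i.

One such chain is v_1 = [[0, 1, 0, 0, 0]]^T, v_2 = [[1, -1, 0, -1, 0]]^T. Check: (A - 4I) v_2 = [[0, 0, 0, 0, 0]]^T = 0.

v_1 = [[0, 1, 0, 0, 0]]^T, v_2 = [[1, -1, 0, -1, 0]]^T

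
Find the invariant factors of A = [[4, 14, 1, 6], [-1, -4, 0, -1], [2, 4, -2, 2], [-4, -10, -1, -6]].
(x + 2)^2, (x + 2)^2

The Jordan structure of A has elementary divisors (x + 2)^2, (x + 2)^2. Arranging the block sizes at each eigenvalue in decreasing order and taking row products gives the invariant factors.

Invariant factors (smallest first, each dividing the next): (x + 2)^2, (x + 2)^2.

Check: the last factor (x + 2)^2 is the minimal polynomial, and the product (x + 2)^4 is the characteristic polynomial.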